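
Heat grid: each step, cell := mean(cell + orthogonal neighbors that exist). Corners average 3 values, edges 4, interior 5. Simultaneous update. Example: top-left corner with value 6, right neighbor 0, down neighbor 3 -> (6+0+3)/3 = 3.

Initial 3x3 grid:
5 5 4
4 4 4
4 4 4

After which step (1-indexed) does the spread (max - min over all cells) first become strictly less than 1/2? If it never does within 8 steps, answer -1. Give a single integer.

Answer: 2

Derivation:
Step 1: max=14/3, min=4, spread=2/3
Step 2: max=161/36, min=4, spread=17/36
  -> spread < 1/2 first at step 2
Step 3: max=9487/2160, min=731/180, spread=143/432
Step 4: max=561149/129600, min=11063/2700, spread=1205/5184
Step 5: max=33403303/7776000, min=297541/72000, spread=10151/62208
Step 6: max=1991909141/466560000, min=80769209/19440000, spread=85517/746496
Step 7: max=119046790927/27993600000, min=9732953671/2332800000, spread=720431/8957952
Step 8: max=7122078194669/1679616000000, min=24400161863/5832000000, spread=6069221/107495424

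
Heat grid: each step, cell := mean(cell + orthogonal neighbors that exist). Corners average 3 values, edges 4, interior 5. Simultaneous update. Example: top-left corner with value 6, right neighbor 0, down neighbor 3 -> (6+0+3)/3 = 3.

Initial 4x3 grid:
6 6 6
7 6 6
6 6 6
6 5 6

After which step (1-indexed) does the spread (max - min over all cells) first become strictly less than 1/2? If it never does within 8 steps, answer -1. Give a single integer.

Step 1: max=19/3, min=17/3, spread=2/3
Step 2: max=751/120, min=1373/240, spread=43/80
Step 3: max=6691/1080, min=12523/2160, spread=859/2160
  -> spread < 1/2 first at step 3
Step 4: max=39773/6480, min=151909/25920, spread=7183/25920
Step 5: max=1189931/194400, min=9141071/1555200, spread=378377/1555200
Step 6: max=4441771/729000, min=551172133/93312000, spread=3474911/18662400
Step 7: max=2126751817/349920000, min=33156018767/5598720000, spread=174402061/1119744000
Step 8: max=63636836509/10497600000, min=1994702176813/335923200000, spread=1667063659/13436928000

Answer: 3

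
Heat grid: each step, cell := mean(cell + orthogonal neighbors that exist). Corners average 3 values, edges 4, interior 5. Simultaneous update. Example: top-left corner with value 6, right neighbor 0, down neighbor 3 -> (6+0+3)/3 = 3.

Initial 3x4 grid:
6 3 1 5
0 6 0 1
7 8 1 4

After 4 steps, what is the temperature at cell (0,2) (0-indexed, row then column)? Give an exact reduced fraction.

Answer: 612209/216000

Derivation:
Step 1: cell (0,2) = 9/4
Step 2: cell (0,2) = 623/240
Step 3: cell (0,2) = 19367/7200
Step 4: cell (0,2) = 612209/216000
Full grid after step 4:
  163133/43200 80341/24000 612209/216000 80971/32400
  128083/32000 437053/120000 531917/180000 1114363/432000
  184333/43200 276023/72000 229903/72000 9869/3600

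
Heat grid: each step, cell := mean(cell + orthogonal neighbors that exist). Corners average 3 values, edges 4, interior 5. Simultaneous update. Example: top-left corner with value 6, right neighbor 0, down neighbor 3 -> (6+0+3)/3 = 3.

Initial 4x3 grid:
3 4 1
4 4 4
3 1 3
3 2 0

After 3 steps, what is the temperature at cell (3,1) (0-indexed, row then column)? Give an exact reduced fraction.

Step 1: cell (3,1) = 3/2
Step 2: cell (3,1) = 253/120
Step 3: cell (3,1) = 3091/1440
Full grid after step 3:
  7189/2160 287/90 547/180
  4571/1440 3599/1200 169/60
  3947/1440 617/240 1681/720
  5251/2160 3091/1440 2213/1080

Answer: 3091/1440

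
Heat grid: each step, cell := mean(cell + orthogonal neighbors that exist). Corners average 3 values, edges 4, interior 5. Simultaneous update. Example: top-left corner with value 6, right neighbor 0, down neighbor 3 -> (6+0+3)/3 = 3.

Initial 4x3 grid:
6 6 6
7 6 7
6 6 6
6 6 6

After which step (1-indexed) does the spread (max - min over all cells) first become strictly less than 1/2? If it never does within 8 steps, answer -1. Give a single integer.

Step 1: max=32/5, min=6, spread=2/5
  -> spread < 1/2 first at step 1
Step 2: max=757/120, min=6, spread=37/120
Step 3: max=6757/1080, min=437/72, spread=101/540
Step 4: max=168551/27000, min=27391/4500, spread=841/5400
Step 5: max=378379/60750, min=990299/162000, spread=11227/97200
Step 6: max=604734341/97200000, min=49589543/8100000, spread=386393/3888000
Step 7: max=5433699481/874800000, min=2981441437/486000000, spread=41940559/546750000
Step 8: max=2171896076621/349920000000, min=179044281083/29160000000, spread=186917629/2799360000

Answer: 1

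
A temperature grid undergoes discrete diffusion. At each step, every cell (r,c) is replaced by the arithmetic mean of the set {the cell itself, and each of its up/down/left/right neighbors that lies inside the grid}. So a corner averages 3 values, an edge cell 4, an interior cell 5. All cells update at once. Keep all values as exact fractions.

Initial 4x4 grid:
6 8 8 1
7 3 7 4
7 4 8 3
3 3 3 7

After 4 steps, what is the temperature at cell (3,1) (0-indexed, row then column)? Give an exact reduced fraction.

Step 1: cell (3,1) = 13/4
Step 2: cell (3,1) = 107/24
Step 3: cell (3,1) = 16249/3600
Step 4: cell (3,1) = 514243/108000
Full grid after step 4:
  129341/21600 419203/72000 1185281/216000 166789/32400
  101857/18000 111621/20000 473587/90000 1098221/216000
  277199/54000 453817/90000 908027/180000 1053101/216000
  152959/32400 514243/108000 512263/108000 62701/12960

Answer: 514243/108000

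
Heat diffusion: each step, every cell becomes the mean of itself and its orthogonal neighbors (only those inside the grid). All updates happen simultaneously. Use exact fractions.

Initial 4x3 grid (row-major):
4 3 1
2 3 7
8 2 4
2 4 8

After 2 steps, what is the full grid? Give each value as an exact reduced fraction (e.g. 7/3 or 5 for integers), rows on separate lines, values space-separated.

After step 1:
  3 11/4 11/3
  17/4 17/5 15/4
  7/2 21/5 21/4
  14/3 4 16/3
After step 2:
  10/3 769/240 61/18
  283/80 367/100 241/60
  997/240 407/100 139/30
  73/18 91/20 175/36

Answer: 10/3 769/240 61/18
283/80 367/100 241/60
997/240 407/100 139/30
73/18 91/20 175/36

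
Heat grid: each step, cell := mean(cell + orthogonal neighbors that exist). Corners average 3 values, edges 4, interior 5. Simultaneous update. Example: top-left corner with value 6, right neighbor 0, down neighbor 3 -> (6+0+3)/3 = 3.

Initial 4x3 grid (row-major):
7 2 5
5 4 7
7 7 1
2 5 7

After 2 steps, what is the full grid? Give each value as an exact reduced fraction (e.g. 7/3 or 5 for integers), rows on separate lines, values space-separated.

After step 1:
  14/3 9/2 14/3
  23/4 5 17/4
  21/4 24/5 11/2
  14/3 21/4 13/3
After step 2:
  179/36 113/24 161/36
  31/6 243/50 233/48
  307/60 129/25 1133/240
  91/18 381/80 181/36

Answer: 179/36 113/24 161/36
31/6 243/50 233/48
307/60 129/25 1133/240
91/18 381/80 181/36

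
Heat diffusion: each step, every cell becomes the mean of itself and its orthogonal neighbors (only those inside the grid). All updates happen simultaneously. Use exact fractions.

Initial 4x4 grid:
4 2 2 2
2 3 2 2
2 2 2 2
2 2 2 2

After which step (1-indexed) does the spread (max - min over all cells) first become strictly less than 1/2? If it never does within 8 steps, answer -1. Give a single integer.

Step 1: max=11/4, min=2, spread=3/4
Step 2: max=49/18, min=2, spread=13/18
Step 3: max=2711/1080, min=2, spread=551/1080
Step 4: max=79943/32400, min=1213/600, spread=14441/32400
  -> spread < 1/2 first at step 4
Step 5: max=2324537/972000, min=36469/18000, spread=355211/972000
Step 6: max=68677571/29160000, min=220997/108000, spread=9008381/29160000
Step 7: max=2027159951/874800000, min=13339/6480, spread=226394951/874800000
Step 8: max=60162166943/26244000000, min=1008306343/486000000, spread=5713624421/26244000000

Answer: 4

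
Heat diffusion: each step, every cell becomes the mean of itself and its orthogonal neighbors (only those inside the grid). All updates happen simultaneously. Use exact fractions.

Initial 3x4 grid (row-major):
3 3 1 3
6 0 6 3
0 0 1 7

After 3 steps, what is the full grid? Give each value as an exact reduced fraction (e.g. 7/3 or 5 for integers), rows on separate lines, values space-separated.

Answer: 407/144 497/200 10951/3600 6527/2160
10643/4800 1323/500 2651/1000 16793/4800
13/6 4789/2400 21427/7200 3461/1080

Derivation:
After step 1:
  4 7/4 13/4 7/3
  9/4 3 11/5 19/4
  2 1/4 7/2 11/3
After step 2:
  8/3 3 143/60 31/9
  45/16 189/100 167/50 259/80
  3/2 35/16 577/240 143/36
After step 3:
  407/144 497/200 10951/3600 6527/2160
  10643/4800 1323/500 2651/1000 16793/4800
  13/6 4789/2400 21427/7200 3461/1080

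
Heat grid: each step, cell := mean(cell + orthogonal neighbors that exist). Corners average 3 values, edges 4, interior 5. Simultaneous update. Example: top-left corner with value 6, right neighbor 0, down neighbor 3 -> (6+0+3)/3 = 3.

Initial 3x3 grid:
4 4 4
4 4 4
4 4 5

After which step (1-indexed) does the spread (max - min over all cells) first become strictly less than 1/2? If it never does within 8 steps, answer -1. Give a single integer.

Step 1: max=13/3, min=4, spread=1/3
  -> spread < 1/2 first at step 1
Step 2: max=77/18, min=4, spread=5/18
Step 3: max=905/216, min=4, spread=41/216
Step 4: max=53971/12960, min=1451/360, spread=347/2592
Step 5: max=3217337/777600, min=14557/3600, spread=2921/31104
Step 6: max=192452539/46656000, min=1753483/432000, spread=24611/373248
Step 7: max=11516162033/2799360000, min=39536741/9720000, spread=207329/4478976
Step 8: max=689876352451/167961600000, min=2112401599/518400000, spread=1746635/53747712

Answer: 1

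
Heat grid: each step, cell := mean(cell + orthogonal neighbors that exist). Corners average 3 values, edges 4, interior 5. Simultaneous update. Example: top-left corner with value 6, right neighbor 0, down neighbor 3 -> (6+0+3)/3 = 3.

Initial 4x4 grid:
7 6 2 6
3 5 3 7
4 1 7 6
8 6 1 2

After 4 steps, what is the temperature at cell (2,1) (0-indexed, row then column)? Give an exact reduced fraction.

Answer: 86959/20000

Derivation:
Step 1: cell (2,1) = 23/5
Step 2: cell (2,1) = 99/25
Step 3: cell (2,1) = 8999/2000
Step 4: cell (2,1) = 86959/20000
Full grid after step 4:
  15223/3240 993353/216000 7599/1600 20621/4320
  983363/216000 206711/45000 90281/20000 1064/225
  110387/24000 86959/20000 66457/15000 39437/9000
  96631/21600 79609/18000 75229/18000 4637/1080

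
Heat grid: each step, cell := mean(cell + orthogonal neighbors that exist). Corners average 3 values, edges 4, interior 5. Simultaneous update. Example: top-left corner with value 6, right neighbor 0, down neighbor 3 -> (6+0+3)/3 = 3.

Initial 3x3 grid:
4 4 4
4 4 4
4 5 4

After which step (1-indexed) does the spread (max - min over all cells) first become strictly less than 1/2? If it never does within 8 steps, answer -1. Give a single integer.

Answer: 1

Derivation:
Step 1: max=13/3, min=4, spread=1/3
  -> spread < 1/2 first at step 1
Step 2: max=1027/240, min=4, spread=67/240
Step 3: max=9077/2160, min=807/200, spread=1807/10800
Step 4: max=3613963/864000, min=21961/5400, spread=33401/288000
Step 5: max=32333933/7776000, min=2203391/540000, spread=3025513/38880000
Step 6: max=12906526867/3110400000, min=117955949/28800000, spread=53531/995328
Step 7: max=772528925849/186624000000, min=31895116051/7776000000, spread=450953/11943936
Step 8: max=46298663560603/11197440000000, min=3833488610519/933120000000, spread=3799043/143327232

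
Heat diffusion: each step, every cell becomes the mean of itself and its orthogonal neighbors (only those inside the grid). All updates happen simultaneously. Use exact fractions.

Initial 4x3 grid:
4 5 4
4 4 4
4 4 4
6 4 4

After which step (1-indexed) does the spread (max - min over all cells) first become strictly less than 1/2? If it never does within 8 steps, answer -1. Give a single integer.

Answer: 3

Derivation:
Step 1: max=14/3, min=4, spread=2/3
Step 2: max=41/9, min=4, spread=5/9
Step 3: max=473/108, min=1847/450, spread=743/2700
  -> spread < 1/2 first at step 3
Step 4: max=281437/64800, min=74587/18000, spread=64619/324000
Step 5: max=16688753/3888000, min=6741917/1620000, spread=2540761/19440000
Step 6: max=997360807/233280000, min=1948877239/466560000, spread=73351/746496
Step 7: max=59585068613/13996800000, min=117193045301/27993600000, spread=79083677/1119744000
Step 8: max=3567717478567/839808000000, min=7038948793759/1679616000000, spread=771889307/13436928000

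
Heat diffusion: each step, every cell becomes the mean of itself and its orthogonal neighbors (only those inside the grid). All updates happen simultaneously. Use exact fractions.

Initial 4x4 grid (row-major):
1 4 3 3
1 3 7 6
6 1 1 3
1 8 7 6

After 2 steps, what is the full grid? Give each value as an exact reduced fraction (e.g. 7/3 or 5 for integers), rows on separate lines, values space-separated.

After step 1:
  2 11/4 17/4 4
  11/4 16/5 4 19/4
  9/4 19/5 19/5 4
  5 17/4 11/2 16/3
After step 2:
  5/2 61/20 15/4 13/3
  51/20 33/10 4 67/16
  69/20 173/50 211/50 1073/240
  23/6 371/80 1133/240 89/18

Answer: 5/2 61/20 15/4 13/3
51/20 33/10 4 67/16
69/20 173/50 211/50 1073/240
23/6 371/80 1133/240 89/18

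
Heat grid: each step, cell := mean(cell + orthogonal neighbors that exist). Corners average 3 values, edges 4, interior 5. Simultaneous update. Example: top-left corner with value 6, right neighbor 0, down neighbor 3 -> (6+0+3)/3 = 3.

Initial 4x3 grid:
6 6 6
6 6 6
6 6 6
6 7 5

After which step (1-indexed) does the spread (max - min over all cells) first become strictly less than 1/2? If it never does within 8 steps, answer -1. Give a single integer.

Answer: 2

Derivation:
Step 1: max=19/3, min=23/4, spread=7/12
Step 2: max=92/15, min=71/12, spread=13/60
  -> spread < 1/2 first at step 2
Step 3: max=827/135, min=14299/2400, spread=3629/21600
Step 4: max=196801/32400, min=143531/24000, spread=60683/648000
Step 5: max=5897947/972000, min=1293811/216000, spread=30319/388800
Step 6: max=352920953/58320000, min=38870767/6480000, spread=61681/1166400
Step 7: max=10578147701/1749600000, min=1166569639/194400000, spread=1580419/34992000
Step 8: max=633989917609/104976000000, min=70051225901/11664000000, spread=7057769/209952000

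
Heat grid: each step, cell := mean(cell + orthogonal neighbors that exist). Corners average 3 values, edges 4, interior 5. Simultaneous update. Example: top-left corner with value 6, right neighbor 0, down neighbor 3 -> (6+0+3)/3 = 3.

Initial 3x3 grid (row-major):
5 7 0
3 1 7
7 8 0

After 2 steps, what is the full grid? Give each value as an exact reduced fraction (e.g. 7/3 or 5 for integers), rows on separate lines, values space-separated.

Answer: 49/12 1087/240 119/36
101/20 369/100 253/60
14/3 101/20 11/3

Derivation:
After step 1:
  5 13/4 14/3
  4 26/5 2
  6 4 5
After step 2:
  49/12 1087/240 119/36
  101/20 369/100 253/60
  14/3 101/20 11/3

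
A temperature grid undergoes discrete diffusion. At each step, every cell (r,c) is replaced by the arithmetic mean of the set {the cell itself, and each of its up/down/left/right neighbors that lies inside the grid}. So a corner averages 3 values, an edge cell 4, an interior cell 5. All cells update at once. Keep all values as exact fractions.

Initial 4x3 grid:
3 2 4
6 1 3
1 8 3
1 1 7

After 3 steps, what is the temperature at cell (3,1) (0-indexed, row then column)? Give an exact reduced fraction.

Answer: 52061/14400

Derivation:
Step 1: cell (3,1) = 17/4
Step 2: cell (3,1) = 703/240
Step 3: cell (3,1) = 52061/14400
Full grid after step 3:
  1421/432 21553/7200 235/72
  21913/7200 21199/6000 3923/1200
  2677/800 4861/1500 7117/1800
  173/60 52061/14400 7873/2160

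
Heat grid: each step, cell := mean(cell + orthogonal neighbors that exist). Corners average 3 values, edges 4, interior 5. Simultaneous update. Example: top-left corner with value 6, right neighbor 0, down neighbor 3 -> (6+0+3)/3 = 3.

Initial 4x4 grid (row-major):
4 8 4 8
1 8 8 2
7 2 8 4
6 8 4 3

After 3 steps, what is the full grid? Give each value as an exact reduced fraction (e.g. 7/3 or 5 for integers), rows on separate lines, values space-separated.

Answer: 1393/270 1013/180 5207/900 2411/432
239/45 2042/375 33841/6000 38341/7200
392/75 2267/400 15707/3000 35773/7200
4097/720 4313/800 37993/7200 5081/1080

Derivation:
After step 1:
  13/3 6 7 14/3
  5 27/5 6 11/2
  4 33/5 26/5 17/4
  7 5 23/4 11/3
After step 2:
  46/9 341/60 71/12 103/18
  281/60 29/5 291/50 245/48
  113/20 131/25 139/25 1117/240
  16/3 487/80 1177/240 41/9
After step 3:
  1393/270 1013/180 5207/900 2411/432
  239/45 2042/375 33841/6000 38341/7200
  392/75 2267/400 15707/3000 35773/7200
  4097/720 4313/800 37993/7200 5081/1080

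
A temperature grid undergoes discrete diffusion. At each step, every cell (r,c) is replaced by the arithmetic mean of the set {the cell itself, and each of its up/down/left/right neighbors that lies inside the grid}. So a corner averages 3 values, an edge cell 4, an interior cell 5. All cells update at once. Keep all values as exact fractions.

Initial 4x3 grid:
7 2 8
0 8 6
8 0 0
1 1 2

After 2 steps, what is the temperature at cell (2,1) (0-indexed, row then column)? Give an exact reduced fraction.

Step 1: cell (2,1) = 17/5
Step 2: cell (2,1) = 237/100
Full grid after step 2:
  5 1067/240 205/36
  71/20 241/50 481/120
  221/60 237/100 119/40
  79/36 131/60 4/3

Answer: 237/100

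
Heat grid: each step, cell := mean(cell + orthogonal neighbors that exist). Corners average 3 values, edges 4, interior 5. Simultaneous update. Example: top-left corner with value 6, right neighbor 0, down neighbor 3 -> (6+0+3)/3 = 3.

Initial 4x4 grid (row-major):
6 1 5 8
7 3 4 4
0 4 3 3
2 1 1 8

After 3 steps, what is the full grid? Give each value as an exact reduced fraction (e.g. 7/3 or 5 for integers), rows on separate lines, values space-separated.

After step 1:
  14/3 15/4 9/2 17/3
  4 19/5 19/5 19/4
  13/4 11/5 3 9/2
  1 2 13/4 4
After step 2:
  149/36 1003/240 1063/240 179/36
  943/240 351/100 397/100 1123/240
  209/80 57/20 67/20 65/16
  25/12 169/80 49/16 47/12
After step 3:
  4409/1080 29263/7200 31591/7200 5069/1080
  25543/7200 11063/3000 11963/3000 31831/7200
  459/160 2887/1000 3459/1000 1921/480
  817/360 1213/480 1493/480 265/72

Answer: 4409/1080 29263/7200 31591/7200 5069/1080
25543/7200 11063/3000 11963/3000 31831/7200
459/160 2887/1000 3459/1000 1921/480
817/360 1213/480 1493/480 265/72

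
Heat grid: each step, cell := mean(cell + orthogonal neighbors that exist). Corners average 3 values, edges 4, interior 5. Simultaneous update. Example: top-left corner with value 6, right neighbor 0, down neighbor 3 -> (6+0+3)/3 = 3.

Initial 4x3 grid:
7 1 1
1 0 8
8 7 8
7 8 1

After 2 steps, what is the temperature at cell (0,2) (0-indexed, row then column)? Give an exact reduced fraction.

Step 1: cell (0,2) = 10/3
Step 2: cell (0,2) = 59/18
Full grid after step 2:
  37/12 719/240 59/18
  323/80 201/50 1019/240
  1417/240 271/50 1327/240
  115/18 1517/240 209/36

Answer: 59/18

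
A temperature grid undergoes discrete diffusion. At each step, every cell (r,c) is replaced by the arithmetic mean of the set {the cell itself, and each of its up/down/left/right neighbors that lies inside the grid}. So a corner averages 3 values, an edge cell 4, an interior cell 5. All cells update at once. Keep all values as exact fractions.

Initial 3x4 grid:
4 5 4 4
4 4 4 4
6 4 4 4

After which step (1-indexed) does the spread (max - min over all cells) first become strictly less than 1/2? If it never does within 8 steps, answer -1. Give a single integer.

Step 1: max=14/3, min=4, spread=2/3
Step 2: max=41/9, min=4, spread=5/9
Step 3: max=1199/270, min=97/24, spread=431/1080
  -> spread < 1/2 first at step 3
Step 4: max=284617/64800, min=36631/9000, spread=104369/324000
Step 5: max=16924373/3888000, min=552641/135000, spread=5041561/19440000
Step 6: max=1009337527/233280000, min=133295701/32400000, spread=248042399/1166400000
Step 7: max=60268341293/13996800000, min=4015204267/972000000, spread=12246999241/69984000000
Step 8: max=3602703899287/839808000000, min=483508679731/116640000000, spread=607207026119/4199040000000

Answer: 3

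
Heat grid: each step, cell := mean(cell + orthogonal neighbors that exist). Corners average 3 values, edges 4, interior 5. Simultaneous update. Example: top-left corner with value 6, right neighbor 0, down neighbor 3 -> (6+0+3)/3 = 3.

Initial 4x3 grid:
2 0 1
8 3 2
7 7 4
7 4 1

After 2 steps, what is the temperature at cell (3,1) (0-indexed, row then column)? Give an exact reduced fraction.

Step 1: cell (3,1) = 19/4
Step 2: cell (3,1) = 75/16
Full grid after step 2:
  59/18 59/24 5/3
  235/48 18/5 11/4
  93/16 49/10 7/2
  6 75/16 15/4

Answer: 75/16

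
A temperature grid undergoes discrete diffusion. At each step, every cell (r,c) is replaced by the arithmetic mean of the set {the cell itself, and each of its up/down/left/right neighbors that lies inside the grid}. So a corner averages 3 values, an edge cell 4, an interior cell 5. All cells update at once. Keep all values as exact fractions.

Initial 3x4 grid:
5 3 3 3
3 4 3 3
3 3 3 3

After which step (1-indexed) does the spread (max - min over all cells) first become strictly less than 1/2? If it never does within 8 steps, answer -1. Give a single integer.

Answer: 3

Derivation:
Step 1: max=15/4, min=3, spread=3/4
Step 2: max=67/18, min=3, spread=13/18
Step 3: max=3791/1080, min=1213/400, spread=5159/10800
  -> spread < 1/2 first at step 3
Step 4: max=450623/129600, min=21991/7200, spread=10957/25920
Step 5: max=26493787/7776000, min=334271/108000, spread=97051/311040
Step 6: max=1576285133/466560000, min=40337003/12960000, spread=4966121/18662400
Step 7: max=93684828247/27993600000, min=2439914677/777600000, spread=46783199/223948800
Step 8: max=5588658058373/1679616000000, min=147154703243/46656000000, spread=2328709933/13436928000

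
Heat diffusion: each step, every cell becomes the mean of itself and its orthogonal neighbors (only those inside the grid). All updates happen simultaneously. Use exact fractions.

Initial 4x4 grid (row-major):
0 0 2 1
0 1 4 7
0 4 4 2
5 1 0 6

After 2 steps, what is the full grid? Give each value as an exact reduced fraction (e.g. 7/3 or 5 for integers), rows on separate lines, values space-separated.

Answer: 1/3 43/40 283/120 103/36
43/40 42/25 269/100 911/240
13/8 227/100 159/50 823/240
9/4 37/16 643/240 61/18

Derivation:
After step 1:
  0 3/4 7/4 10/3
  1/4 9/5 18/5 7/2
  9/4 2 14/5 19/4
  2 5/2 11/4 8/3
After step 2:
  1/3 43/40 283/120 103/36
  43/40 42/25 269/100 911/240
  13/8 227/100 159/50 823/240
  9/4 37/16 643/240 61/18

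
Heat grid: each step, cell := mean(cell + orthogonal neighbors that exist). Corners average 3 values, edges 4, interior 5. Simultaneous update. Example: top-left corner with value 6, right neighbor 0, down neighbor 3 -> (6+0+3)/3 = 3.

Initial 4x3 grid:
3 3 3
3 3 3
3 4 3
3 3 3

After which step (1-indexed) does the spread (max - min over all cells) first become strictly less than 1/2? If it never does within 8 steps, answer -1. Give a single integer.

Answer: 1

Derivation:
Step 1: max=13/4, min=3, spread=1/4
  -> spread < 1/2 first at step 1
Step 2: max=323/100, min=3, spread=23/100
Step 3: max=15211/4800, min=1213/400, spread=131/960
Step 4: max=136151/43200, min=21991/7200, spread=841/8640
Step 5: max=54382051/17280000, min=4413373/1440000, spread=56863/691200
Step 6: max=488094341/155520000, min=39869543/12960000, spread=386393/6220800
Step 7: max=195017723131/62208000000, min=15972358813/5184000000, spread=26795339/497664000
Step 8: max=11681255714129/3732480000000, min=960206149667/311040000000, spread=254051069/5971968000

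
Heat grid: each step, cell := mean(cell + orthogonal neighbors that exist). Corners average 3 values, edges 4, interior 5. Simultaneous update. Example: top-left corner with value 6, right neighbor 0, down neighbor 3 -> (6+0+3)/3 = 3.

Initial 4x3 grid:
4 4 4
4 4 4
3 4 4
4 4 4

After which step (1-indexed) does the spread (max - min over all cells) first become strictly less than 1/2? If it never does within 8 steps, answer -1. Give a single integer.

Answer: 1

Derivation:
Step 1: max=4, min=11/3, spread=1/3
  -> spread < 1/2 first at step 1
Step 2: max=4, min=449/120, spread=31/120
Step 3: max=4, min=4109/1080, spread=211/1080
Step 4: max=7153/1800, min=415103/108000, spread=14077/108000
Step 5: max=428317/108000, min=3747593/972000, spread=5363/48600
Step 6: max=237131/60000, min=112899191/29160000, spread=93859/1166400
Step 7: max=383463533/97200000, min=6788125519/1749600000, spread=4568723/69984000
Step 8: max=11482381111/2916000000, min=408123564371/104976000000, spread=8387449/167961600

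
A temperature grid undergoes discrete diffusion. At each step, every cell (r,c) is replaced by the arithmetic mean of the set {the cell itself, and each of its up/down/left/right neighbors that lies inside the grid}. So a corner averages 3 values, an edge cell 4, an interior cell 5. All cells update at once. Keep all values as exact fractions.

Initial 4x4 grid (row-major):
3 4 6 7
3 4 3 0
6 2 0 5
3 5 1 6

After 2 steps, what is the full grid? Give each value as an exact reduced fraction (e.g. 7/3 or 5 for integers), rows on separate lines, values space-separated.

Answer: 139/36 947/240 971/240 157/36
421/120 349/100 67/20 403/120
467/120 301/100 279/100 127/40
131/36 829/240 239/80 13/4

Derivation:
After step 1:
  10/3 17/4 5 13/3
  4 16/5 13/5 15/4
  7/2 17/5 11/5 11/4
  14/3 11/4 3 4
After step 2:
  139/36 947/240 971/240 157/36
  421/120 349/100 67/20 403/120
  467/120 301/100 279/100 127/40
  131/36 829/240 239/80 13/4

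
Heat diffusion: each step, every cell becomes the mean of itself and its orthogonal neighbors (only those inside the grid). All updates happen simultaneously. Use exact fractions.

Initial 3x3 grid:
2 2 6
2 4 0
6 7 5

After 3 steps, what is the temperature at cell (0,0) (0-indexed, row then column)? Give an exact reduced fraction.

Answer: 55/18

Derivation:
Step 1: cell (0,0) = 2
Step 2: cell (0,0) = 3
Step 3: cell (0,0) = 55/18
Full grid after step 3:
  55/18 4661/1440 1361/432
  1787/480 4259/1200 10747/2880
  149/36 2077/480 583/144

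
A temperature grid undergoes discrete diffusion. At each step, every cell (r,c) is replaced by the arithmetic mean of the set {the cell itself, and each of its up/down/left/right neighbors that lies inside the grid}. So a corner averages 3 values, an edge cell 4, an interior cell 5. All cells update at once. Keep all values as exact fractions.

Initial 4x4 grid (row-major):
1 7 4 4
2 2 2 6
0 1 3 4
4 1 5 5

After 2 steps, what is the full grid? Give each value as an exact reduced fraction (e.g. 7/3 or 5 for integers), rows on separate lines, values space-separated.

After step 1:
  10/3 7/2 17/4 14/3
  5/4 14/5 17/5 4
  7/4 7/5 3 9/2
  5/3 11/4 7/2 14/3
After step 2:
  97/36 833/240 949/240 155/36
  137/60 247/100 349/100 497/120
  91/60 117/50 79/25 97/24
  37/18 559/240 167/48 38/9

Answer: 97/36 833/240 949/240 155/36
137/60 247/100 349/100 497/120
91/60 117/50 79/25 97/24
37/18 559/240 167/48 38/9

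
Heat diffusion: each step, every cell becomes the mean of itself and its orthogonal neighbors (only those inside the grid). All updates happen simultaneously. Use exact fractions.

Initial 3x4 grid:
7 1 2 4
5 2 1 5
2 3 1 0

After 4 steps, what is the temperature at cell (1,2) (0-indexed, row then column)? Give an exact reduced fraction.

Answer: 108439/45000

Derivation:
Step 1: cell (1,2) = 11/5
Step 2: cell (1,2) = 207/100
Step 3: cell (1,2) = 14353/6000
Step 4: cell (1,2) = 108439/45000
Full grid after step 4:
  52529/16200 79339/27000 144673/54000 164431/64800
  666667/216000 500131/180000 108439/45000 1027919/432000
  188441/64800 548837/216000 162439/72000 863/400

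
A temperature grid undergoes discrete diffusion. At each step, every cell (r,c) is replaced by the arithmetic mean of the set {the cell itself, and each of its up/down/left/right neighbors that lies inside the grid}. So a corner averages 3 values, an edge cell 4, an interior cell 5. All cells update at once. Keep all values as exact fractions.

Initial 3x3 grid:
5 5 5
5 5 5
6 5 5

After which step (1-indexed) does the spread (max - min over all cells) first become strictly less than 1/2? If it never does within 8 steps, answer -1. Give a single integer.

Answer: 1

Derivation:
Step 1: max=16/3, min=5, spread=1/3
  -> spread < 1/2 first at step 1
Step 2: max=95/18, min=5, spread=5/18
Step 3: max=1121/216, min=5, spread=41/216
Step 4: max=66931/12960, min=1811/360, spread=347/2592
Step 5: max=3994937/777600, min=18157/3600, spread=2921/31104
Step 6: max=239108539/46656000, min=2185483/432000, spread=24611/373248
Step 7: max=14315522033/2799360000, min=49256741/9720000, spread=207329/4478976
Step 8: max=857837952451/167961600000, min=2630801599/518400000, spread=1746635/53747712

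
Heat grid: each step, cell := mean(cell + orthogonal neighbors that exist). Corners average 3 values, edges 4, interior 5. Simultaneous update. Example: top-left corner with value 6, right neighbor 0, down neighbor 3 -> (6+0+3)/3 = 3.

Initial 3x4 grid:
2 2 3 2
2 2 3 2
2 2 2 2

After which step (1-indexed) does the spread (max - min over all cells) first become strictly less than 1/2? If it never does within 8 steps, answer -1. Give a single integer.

Step 1: max=5/2, min=2, spread=1/2
Step 2: max=569/240, min=2, spread=89/240
  -> spread < 1/2 first at step 2
Step 3: max=314/135, min=493/240, spread=587/2160
Step 4: max=299017/129600, min=4993/2400, spread=5879/25920
Step 5: max=17749553/7776000, min=7112/3375, spread=272701/1555200
Step 6: max=1057575967/466560000, min=27529247/12960000, spread=2660923/18662400
Step 7: max=63045729053/27993600000, min=184814797/86400000, spread=126629393/1119744000
Step 8: max=3764847199927/1679616000000, min=100302183307/46656000000, spread=1231748807/13436928000

Answer: 2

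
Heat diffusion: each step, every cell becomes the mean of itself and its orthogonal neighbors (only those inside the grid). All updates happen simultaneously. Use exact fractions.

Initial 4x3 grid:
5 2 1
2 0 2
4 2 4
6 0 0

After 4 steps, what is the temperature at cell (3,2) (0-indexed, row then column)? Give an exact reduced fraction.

Step 1: cell (3,2) = 4/3
Step 2: cell (3,2) = 16/9
Step 3: cell (3,2) = 823/432
Step 4: cell (3,2) = 130961/64800
Full grid after step 4:
  51307/21600 116143/54000 125971/64800
  177389/72000 97909/45000 418417/216000
  547007/216000 12623/5625 423257/216000
  165011/64800 244781/108000 130961/64800

Answer: 130961/64800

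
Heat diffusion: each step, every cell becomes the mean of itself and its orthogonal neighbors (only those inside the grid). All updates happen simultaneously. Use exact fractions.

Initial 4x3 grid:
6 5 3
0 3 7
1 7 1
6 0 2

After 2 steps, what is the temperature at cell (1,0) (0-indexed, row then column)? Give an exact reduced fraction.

Step 1: cell (1,0) = 5/2
Step 2: cell (1,0) = 211/60
Full grid after step 2:
  125/36 1039/240 17/4
  211/60 341/100 343/80
  161/60 183/50 223/80
  115/36 569/240 3

Answer: 211/60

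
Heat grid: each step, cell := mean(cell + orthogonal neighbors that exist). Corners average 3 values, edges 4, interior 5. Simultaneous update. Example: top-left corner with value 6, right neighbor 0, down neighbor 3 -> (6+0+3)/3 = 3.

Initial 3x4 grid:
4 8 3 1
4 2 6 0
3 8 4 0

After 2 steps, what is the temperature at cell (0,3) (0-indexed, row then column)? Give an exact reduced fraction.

Answer: 91/36

Derivation:
Step 1: cell (0,3) = 4/3
Step 2: cell (0,3) = 91/36
Full grid after step 2:
  77/18 1181/240 157/48 91/36
  1151/240 407/100 387/100 89/48
  25/6 387/80 157/48 91/36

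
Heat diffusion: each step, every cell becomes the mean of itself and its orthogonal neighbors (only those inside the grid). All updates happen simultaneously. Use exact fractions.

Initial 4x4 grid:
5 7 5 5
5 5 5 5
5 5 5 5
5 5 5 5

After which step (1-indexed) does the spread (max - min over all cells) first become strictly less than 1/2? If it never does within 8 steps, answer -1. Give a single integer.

Answer: 3

Derivation:
Step 1: max=17/3, min=5, spread=2/3
Step 2: max=331/60, min=5, spread=31/60
Step 3: max=2911/540, min=5, spread=211/540
  -> spread < 1/2 first at step 3
Step 4: max=286843/54000, min=5, spread=16843/54000
Step 5: max=2568643/486000, min=22579/4500, spread=130111/486000
Step 6: max=76542367/14580000, min=1357159/270000, spread=3255781/14580000
Step 7: max=2287353691/437400000, min=1361107/270000, spread=82360351/437400000
Step 8: max=68361316891/13122000000, min=245506441/48600000, spread=2074577821/13122000000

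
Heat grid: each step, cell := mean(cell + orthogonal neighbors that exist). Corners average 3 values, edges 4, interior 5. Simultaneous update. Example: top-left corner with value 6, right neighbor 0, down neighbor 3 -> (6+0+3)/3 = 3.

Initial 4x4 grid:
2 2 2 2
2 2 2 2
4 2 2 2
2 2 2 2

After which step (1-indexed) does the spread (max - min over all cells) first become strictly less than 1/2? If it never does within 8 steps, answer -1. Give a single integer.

Step 1: max=8/3, min=2, spread=2/3
Step 2: max=151/60, min=2, spread=31/60
Step 3: max=1291/540, min=2, spread=211/540
  -> spread < 1/2 first at step 3
Step 4: max=124843/54000, min=2, spread=16843/54000
Step 5: max=1110643/486000, min=9079/4500, spread=130111/486000
Step 6: max=32802367/14580000, min=547159/270000, spread=3255781/14580000
Step 7: max=975153691/437400000, min=551107/270000, spread=82360351/437400000
Step 8: max=28995316891/13122000000, min=99706441/48600000, spread=2074577821/13122000000

Answer: 3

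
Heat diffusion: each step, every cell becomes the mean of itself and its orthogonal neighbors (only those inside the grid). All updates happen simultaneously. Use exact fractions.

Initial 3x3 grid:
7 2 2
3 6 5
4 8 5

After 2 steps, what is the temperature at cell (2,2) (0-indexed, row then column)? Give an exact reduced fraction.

Answer: 65/12

Derivation:
Step 1: cell (2,2) = 6
Step 2: cell (2,2) = 65/12
Full grid after step 2:
  53/12 321/80 47/12
  47/10 243/50 183/40
  21/4 431/80 65/12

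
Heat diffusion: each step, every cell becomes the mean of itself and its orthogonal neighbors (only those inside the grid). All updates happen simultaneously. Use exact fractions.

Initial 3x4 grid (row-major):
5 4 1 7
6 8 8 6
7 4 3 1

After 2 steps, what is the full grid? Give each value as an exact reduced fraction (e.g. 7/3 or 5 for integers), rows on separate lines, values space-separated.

After step 1:
  5 9/2 5 14/3
  13/2 6 26/5 11/2
  17/3 11/2 4 10/3
After step 2:
  16/3 41/8 581/120 91/18
  139/24 277/50 257/50 187/40
  53/9 127/24 541/120 77/18

Answer: 16/3 41/8 581/120 91/18
139/24 277/50 257/50 187/40
53/9 127/24 541/120 77/18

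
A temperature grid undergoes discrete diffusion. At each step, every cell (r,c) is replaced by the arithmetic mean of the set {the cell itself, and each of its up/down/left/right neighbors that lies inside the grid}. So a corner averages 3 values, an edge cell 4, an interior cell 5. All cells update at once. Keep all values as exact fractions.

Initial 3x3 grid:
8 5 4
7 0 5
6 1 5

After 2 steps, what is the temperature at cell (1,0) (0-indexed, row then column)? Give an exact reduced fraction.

Step 1: cell (1,0) = 21/4
Step 2: cell (1,0) = 1211/240
Full grid after step 2:
  97/18 1151/240 149/36
  1211/240 98/25 463/120
  155/36 56/15 61/18

Answer: 1211/240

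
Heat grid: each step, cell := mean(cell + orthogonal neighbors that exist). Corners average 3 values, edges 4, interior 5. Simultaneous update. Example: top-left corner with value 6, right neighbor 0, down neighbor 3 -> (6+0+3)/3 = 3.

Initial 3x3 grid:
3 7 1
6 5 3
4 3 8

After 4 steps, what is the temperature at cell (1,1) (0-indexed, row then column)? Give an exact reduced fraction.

Answer: 540853/120000

Derivation:
Step 1: cell (1,1) = 24/5
Step 2: cell (1,1) = 451/100
Step 3: cell (1,1) = 9099/2000
Step 4: cell (1,1) = 540853/120000
Full grid after step 4:
  293873/64800 320261/72000 561971/129600
  1992941/432000 540853/120000 3830507/864000
  300623/64800 55231/12000 585071/129600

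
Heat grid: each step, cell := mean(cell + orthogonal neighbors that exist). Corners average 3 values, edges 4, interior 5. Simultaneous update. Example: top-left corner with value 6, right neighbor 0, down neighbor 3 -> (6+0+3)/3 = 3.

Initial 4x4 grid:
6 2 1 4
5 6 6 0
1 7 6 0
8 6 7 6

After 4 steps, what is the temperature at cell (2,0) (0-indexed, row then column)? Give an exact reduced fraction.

Step 1: cell (2,0) = 21/4
Step 2: cell (2,0) = 399/80
Step 3: cell (2,0) = 12677/2400
Step 4: cell (2,0) = 74011/14400
Full grid after step 4:
  280577/64800 17707/4320 377843/108000 102011/32400
  204001/43200 796799/180000 356687/90000 185659/54000
  74011/14400 7639/1500 820439/180000 44743/10800
  3307/600 77641/14400 219403/43200 297737/64800

Answer: 74011/14400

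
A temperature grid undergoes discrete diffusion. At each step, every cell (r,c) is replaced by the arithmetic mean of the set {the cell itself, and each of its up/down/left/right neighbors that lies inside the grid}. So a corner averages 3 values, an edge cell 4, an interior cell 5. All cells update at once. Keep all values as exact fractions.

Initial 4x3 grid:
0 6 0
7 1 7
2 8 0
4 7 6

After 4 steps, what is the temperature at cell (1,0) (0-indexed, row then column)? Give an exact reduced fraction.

Answer: 883553/216000

Derivation:
Step 1: cell (1,0) = 5/2
Step 2: cell (1,0) = 1073/240
Step 3: cell (1,0) = 25889/7200
Step 4: cell (1,0) = 883553/216000
Full grid after step 4:
  456883/129600 3223717/864000 448183/129600
  883553/216000 1343483/360000 869303/216000
  921833/216000 1647233/360000 910583/216000
  623713/129600 3979087/864000 619213/129600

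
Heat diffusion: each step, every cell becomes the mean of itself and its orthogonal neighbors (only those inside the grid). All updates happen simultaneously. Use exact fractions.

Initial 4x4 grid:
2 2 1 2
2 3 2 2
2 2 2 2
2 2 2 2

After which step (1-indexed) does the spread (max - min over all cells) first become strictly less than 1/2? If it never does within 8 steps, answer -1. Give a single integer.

Answer: 2

Derivation:
Step 1: max=9/4, min=5/3, spread=7/12
Step 2: max=213/100, min=65/36, spread=73/225
  -> spread < 1/2 first at step 2
Step 3: max=5063/2400, min=803/432, spread=5417/21600
Step 4: max=3329/1600, min=123037/64800, spread=943/5184
Step 5: max=4465391/2160000, min=3746263/1944000, spread=2725889/19440000
Step 6: max=14842171/7200000, min=113463541/58320000, spread=67580441/583200000
Step 7: max=399379693/194400000, min=685939307/349920000, spread=82360351/874800000
Step 8: max=11953878991/5832000000, min=103435755277/52488000000, spread=2074577821/26244000000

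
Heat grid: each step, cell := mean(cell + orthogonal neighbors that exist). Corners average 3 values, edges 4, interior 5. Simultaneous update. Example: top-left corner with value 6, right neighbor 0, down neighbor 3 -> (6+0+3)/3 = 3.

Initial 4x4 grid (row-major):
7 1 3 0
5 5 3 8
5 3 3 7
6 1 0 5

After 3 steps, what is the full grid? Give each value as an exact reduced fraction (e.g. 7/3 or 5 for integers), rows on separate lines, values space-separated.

After step 1:
  13/3 4 7/4 11/3
  11/2 17/5 22/5 9/2
  19/4 17/5 16/5 23/4
  4 5/2 9/4 4
After step 2:
  83/18 809/240 829/240 119/36
  1079/240 207/50 69/20 1099/240
  353/80 69/20 19/5 349/80
  15/4 243/80 239/80 4
After step 3:
  1123/270 28037/7200 4889/1440 2041/540
  31787/7200 1418/375 5827/1500 5651/1440
  1933/480 471/125 361/100 2009/480
  56/15 529/160 553/160 227/60

Answer: 1123/270 28037/7200 4889/1440 2041/540
31787/7200 1418/375 5827/1500 5651/1440
1933/480 471/125 361/100 2009/480
56/15 529/160 553/160 227/60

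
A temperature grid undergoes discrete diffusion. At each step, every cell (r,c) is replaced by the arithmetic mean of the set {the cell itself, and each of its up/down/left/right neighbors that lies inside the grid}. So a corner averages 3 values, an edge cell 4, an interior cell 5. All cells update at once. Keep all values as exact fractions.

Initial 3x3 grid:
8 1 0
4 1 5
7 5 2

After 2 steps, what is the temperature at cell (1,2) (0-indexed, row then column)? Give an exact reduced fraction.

Answer: 14/5

Derivation:
Step 1: cell (1,2) = 2
Step 2: cell (1,2) = 14/5
Full grid after step 2:
  71/18 361/120 13/6
  67/15 329/100 14/5
  169/36 977/240 13/4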